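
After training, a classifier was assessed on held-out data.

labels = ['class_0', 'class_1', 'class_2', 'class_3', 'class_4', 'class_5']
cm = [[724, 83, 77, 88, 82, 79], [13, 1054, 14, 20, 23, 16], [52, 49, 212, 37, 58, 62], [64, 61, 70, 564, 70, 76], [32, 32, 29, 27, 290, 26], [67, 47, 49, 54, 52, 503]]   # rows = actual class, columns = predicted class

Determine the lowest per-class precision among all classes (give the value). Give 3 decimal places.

0.470

Per-class precision (TP/(TP+FP)):
  class_0: TP=724, FP=13+52+64+32+67=228 → 724/952 = 0.7605
  class_1: TP=1054, FP=83+49+61+32+47=272 → 1054/1326 = 0.7949
  class_2: TP=212, FP=77+14+70+29+49=239 → 212/451 = 0.4701
  class_3: TP=564, FP=88+20+37+27+54=226 → 564/790 = 0.7139
  class_4: TP=290, FP=82+23+58+70+52=285 → 290/575 = 0.5043
  class_5: TP=503, FP=79+16+62+76+26=259 → 503/762 = 0.6601
Lowest is class 'class_2' with precision = 0.470.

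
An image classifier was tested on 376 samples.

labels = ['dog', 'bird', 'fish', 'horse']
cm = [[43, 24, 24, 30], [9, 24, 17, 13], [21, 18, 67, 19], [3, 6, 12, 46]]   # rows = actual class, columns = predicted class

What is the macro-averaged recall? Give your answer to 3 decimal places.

0.490

Per-class recall (TP/(TP+FN)):
  dog: TP=43, FN=24+24+30=78 → 43/121 = 0.3554
  bird: TP=24, FN=9+17+13=39 → 24/63 = 0.3810
  fish: TP=67, FN=21+18+19=58 → 67/125 = 0.5360
  horse: TP=46, FN=3+6+12=21 → 46/67 = 0.6866
Macro-recall = mean = (0.3554 + 0.3810 + 0.5360 + 0.6866) / 4 = 0.490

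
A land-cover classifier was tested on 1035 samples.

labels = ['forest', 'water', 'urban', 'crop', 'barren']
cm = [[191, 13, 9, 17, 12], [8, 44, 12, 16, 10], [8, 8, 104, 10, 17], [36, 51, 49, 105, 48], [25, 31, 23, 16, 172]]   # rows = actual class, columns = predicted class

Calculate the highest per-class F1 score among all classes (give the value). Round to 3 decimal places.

0.749

Per-class F1 score (2·TP/(2·TP+FP+FN)):
  forest: TP=191, FP=8+8+36+25=77, FN=13+9+17+12=51 → 382/510 = 0.7490
  water: TP=44, FP=13+8+51+31=103, FN=8+12+16+10=46 → 88/237 = 0.3713
  urban: TP=104, FP=9+12+49+23=93, FN=8+8+10+17=43 → 208/344 = 0.6047
  crop: TP=105, FP=17+16+10+16=59, FN=36+51+49+48=184 → 210/453 = 0.4636
  barren: TP=172, FP=12+10+17+48=87, FN=25+31+23+16=95 → 344/526 = 0.6540
Highest is class 'forest' with F1 score = 0.749.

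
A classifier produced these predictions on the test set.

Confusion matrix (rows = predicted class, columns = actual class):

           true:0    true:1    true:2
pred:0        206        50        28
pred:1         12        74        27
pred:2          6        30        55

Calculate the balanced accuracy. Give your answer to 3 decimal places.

Balanced accuracy = mean of per-class recall.
  0: recall = 206/224 = 0.9196
  1: recall = 74/154 = 0.4805
  2: recall = 55/110 = 0.5000
Mean = (0.9196 + 0.4805 + 0.5000) / 3 = 0.633

0.633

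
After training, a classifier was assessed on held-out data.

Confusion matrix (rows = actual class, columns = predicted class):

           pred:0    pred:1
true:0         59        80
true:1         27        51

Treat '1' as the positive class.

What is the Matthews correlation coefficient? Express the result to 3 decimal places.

0.077

MCC = (TP·TN − FP·FN) / √((TP+FP)(TP+FN)(TN+FP)(TN+FN))
Numerator = 51·59 − 80·27 = 849
Denominator = √(131·78·139·86) = √122145972 = 11051.9669
MCC = 849 / 11051.9669 = 0.077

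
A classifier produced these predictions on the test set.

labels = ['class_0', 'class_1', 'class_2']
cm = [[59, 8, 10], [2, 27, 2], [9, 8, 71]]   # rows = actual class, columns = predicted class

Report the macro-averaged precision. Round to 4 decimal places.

Per-class precision (TP/(TP+FP)):
  class_0: TP=59, FP=2+9=11 → 59/70 = 0.84286
  class_1: TP=27, FP=8+8=16 → 27/43 = 0.62791
  class_2: TP=71, FP=10+2=12 → 71/83 = 0.85542
Macro-precision = mean = (0.84286 + 0.62791 + 0.85542) / 3 = 0.7754

0.7754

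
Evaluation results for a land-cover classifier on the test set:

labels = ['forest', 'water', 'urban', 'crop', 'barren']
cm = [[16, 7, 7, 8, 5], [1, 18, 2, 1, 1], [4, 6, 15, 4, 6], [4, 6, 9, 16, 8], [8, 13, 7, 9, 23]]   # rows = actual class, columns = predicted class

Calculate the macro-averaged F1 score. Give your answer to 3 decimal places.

0.431

Per-class F1 score (2·TP/(2·TP+FP+FN)):
  forest: TP=16, FP=1+4+4+8=17, FN=7+7+8+5=27 → 32/76 = 0.4211
  water: TP=18, FP=7+6+6+13=32, FN=1+2+1+1=5 → 36/73 = 0.4932
  urban: TP=15, FP=7+2+9+7=25, FN=4+6+4+6=20 → 30/75 = 0.4000
  crop: TP=16, FP=8+1+4+9=22, FN=4+6+9+8=27 → 32/81 = 0.3951
  barren: TP=23, FP=5+1+6+8=20, FN=8+13+7+9=37 → 46/103 = 0.4466
Macro-F1 score = mean = (0.4211 + 0.4932 + 0.4000 + 0.3951 + 0.4466) / 5 = 0.431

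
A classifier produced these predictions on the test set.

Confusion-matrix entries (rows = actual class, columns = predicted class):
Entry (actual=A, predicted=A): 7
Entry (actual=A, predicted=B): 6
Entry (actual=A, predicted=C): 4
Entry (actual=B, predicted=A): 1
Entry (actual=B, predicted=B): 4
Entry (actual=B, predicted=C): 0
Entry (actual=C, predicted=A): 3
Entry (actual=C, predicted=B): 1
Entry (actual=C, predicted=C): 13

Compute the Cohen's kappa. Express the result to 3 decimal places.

Observed agreement pₒ = trace/N = 24/39 = 0.6154
Expected agreement pₑ = Σ (rowᵢ·colᵢ)/N² = (17·11 + 5·11 + 17·17)/39² = 0.3491
κ = (pₒ − pₑ)/(1 − pₑ) = (0.6154 − 0.3491)/(1 − 0.3491) = 0.409

0.409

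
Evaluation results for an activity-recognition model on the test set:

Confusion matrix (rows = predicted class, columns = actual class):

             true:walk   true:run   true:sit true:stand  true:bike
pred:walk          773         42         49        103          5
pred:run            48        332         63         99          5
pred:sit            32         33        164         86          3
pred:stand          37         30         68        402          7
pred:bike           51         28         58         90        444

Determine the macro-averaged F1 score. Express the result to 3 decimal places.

Per-class F1 score (2·TP/(2·TP+FP+FN)):
  walk: TP=773, FP=42+49+103+5=199, FN=48+32+37+51=168 → 1546/1913 = 0.8082
  run: TP=332, FP=48+63+99+5=215, FN=42+33+30+28=133 → 664/1012 = 0.6561
  sit: TP=164, FP=32+33+86+3=154, FN=49+63+68+58=238 → 328/720 = 0.4556
  stand: TP=402, FP=37+30+68+7=142, FN=103+99+86+90=378 → 804/1324 = 0.6073
  bike: TP=444, FP=51+28+58+90=227, FN=5+5+3+7=20 → 888/1135 = 0.7824
Macro-F1 score = mean = (0.8082 + 0.6561 + 0.4556 + 0.6073 + 0.7824) / 5 = 0.662

0.662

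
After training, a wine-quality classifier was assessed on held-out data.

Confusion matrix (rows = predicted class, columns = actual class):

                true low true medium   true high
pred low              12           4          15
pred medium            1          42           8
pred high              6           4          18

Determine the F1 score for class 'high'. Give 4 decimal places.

0.5217

One-vs-rest for 'high': TP = diagonal; FP = other classes predicted 'high'; FN = 'high' predicted as other.
F1 score = 2·TP/(2·TP+FP+FN).
high: TP=18, FP=6+4=10, FN=15+8=23 → 36/69 = 0.52174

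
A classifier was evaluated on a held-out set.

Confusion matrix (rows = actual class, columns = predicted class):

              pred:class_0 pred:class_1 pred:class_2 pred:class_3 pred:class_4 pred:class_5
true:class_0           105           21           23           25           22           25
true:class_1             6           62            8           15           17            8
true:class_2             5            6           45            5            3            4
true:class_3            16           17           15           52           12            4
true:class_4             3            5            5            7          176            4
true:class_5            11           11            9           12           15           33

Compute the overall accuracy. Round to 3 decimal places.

Accuracy = trace / total = (105+62+45+52+176+33=473) / 812 = 473/812 = 0.583

0.583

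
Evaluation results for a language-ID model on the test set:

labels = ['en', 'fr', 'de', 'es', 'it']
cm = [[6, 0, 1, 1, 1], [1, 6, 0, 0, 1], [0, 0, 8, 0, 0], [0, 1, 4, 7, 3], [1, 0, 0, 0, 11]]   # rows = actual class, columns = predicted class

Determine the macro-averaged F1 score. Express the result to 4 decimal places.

Per-class F1 score (2·TP/(2·TP+FP+FN)):
  en: TP=6, FP=1+0+0+1=2, FN=0+1+1+1=3 → 12/17 = 0.70588
  fr: TP=6, FP=0+0+1+0=1, FN=1+0+0+1=2 → 12/15 = 0.80000
  de: TP=8, FP=1+0+4+0=5, FN=0+0+0+0=0 → 16/21 = 0.76190
  es: TP=7, FP=1+0+0+0=1, FN=0+1+4+3=8 → 14/23 = 0.60870
  it: TP=11, FP=1+1+0+3=5, FN=1+0+0+0=1 → 22/28 = 0.78571
Macro-F1 score = mean = (0.70588 + 0.80000 + 0.76190 + 0.60870 + 0.78571) / 5 = 0.7324

0.7324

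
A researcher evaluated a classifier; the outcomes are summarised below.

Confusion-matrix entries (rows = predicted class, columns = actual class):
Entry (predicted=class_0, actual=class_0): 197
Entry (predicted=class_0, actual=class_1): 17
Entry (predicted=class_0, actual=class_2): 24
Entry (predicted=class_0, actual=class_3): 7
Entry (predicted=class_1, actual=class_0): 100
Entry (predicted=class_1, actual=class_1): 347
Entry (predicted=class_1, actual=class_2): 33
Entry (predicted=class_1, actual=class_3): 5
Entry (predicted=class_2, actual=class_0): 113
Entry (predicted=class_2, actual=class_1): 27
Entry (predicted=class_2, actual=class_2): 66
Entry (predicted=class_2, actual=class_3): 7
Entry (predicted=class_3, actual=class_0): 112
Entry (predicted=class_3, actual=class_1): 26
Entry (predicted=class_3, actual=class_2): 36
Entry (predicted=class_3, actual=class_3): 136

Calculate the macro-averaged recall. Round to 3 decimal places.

Per-class recall (TP/(TP+FN)):
  class_0: TP=197, FN=100+113+112=325 → 197/522 = 0.3774
  class_1: TP=347, FN=17+27+26=70 → 347/417 = 0.8321
  class_2: TP=66, FN=24+33+36=93 → 66/159 = 0.4151
  class_3: TP=136, FN=7+5+7=19 → 136/155 = 0.8774
Macro-recall = mean = (0.3774 + 0.8321 + 0.4151 + 0.8774) / 4 = 0.626

0.626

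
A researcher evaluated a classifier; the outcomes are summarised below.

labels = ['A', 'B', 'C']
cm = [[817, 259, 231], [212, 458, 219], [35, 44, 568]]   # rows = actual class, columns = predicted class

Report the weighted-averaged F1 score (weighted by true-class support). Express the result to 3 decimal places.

Per-class F1 score (2·TP/(2·TP+FP+FN)):
  A: TP=817, FP=212+35=247, FN=259+231=490 → 1634/2371 = 0.6892
  B: TP=458, FP=259+44=303, FN=212+219=431 → 916/1650 = 0.5552
  C: TP=568, FP=231+219=450, FN=35+44=79 → 1136/1665 = 0.6823
Weighted-F1 score = Σ (supportᵢ/N)·F1 scoreᵢ with N=2843: (1307/2843)·0.6892 + (889/2843)·0.5552 + (647/2843)·0.6823 = 0.646

0.646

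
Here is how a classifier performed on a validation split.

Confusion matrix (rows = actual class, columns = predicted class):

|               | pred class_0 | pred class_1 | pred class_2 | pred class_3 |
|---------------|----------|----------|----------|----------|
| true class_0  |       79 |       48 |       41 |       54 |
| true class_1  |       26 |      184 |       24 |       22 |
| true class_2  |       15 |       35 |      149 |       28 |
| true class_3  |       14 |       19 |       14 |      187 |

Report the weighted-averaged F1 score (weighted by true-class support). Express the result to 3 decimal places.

0.626

Per-class F1 score (2·TP/(2·TP+FP+FN)):
  class_0: TP=79, FP=26+15+14=55, FN=48+41+54=143 → 158/356 = 0.4438
  class_1: TP=184, FP=48+35+19=102, FN=26+24+22=72 → 368/542 = 0.6790
  class_2: TP=149, FP=41+24+14=79, FN=15+35+28=78 → 298/455 = 0.6549
  class_3: TP=187, FP=54+22+28=104, FN=14+19+14=47 → 374/525 = 0.7124
Weighted-F1 score = Σ (supportᵢ/N)·F1 scoreᵢ with N=939: (222/939)·0.4438 + (256/939)·0.6790 + (227/939)·0.6549 + (234/939)·0.7124 = 0.626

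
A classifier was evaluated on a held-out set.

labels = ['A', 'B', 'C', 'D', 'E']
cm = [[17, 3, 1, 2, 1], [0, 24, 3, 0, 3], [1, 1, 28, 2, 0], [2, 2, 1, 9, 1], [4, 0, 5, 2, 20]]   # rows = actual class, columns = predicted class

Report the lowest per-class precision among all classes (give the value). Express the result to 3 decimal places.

0.600

Per-class precision (TP/(TP+FP)):
  A: TP=17, FP=0+1+2+4=7 → 17/24 = 0.7083
  B: TP=24, FP=3+1+2+0=6 → 24/30 = 0.8000
  C: TP=28, FP=1+3+1+5=10 → 28/38 = 0.7368
  D: TP=9, FP=2+0+2+2=6 → 9/15 = 0.6000
  E: TP=20, FP=1+3+0+1=5 → 20/25 = 0.8000
Lowest is class 'D' with precision = 0.600.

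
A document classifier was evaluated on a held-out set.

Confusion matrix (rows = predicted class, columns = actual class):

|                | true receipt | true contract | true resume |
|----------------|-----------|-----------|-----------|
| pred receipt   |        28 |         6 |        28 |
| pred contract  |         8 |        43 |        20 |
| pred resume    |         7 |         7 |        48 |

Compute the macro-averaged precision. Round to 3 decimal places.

Per-class precision (TP/(TP+FP)):
  receipt: TP=28, FP=6+28=34 → 28/62 = 0.4516
  contract: TP=43, FP=8+20=28 → 43/71 = 0.6056
  resume: TP=48, FP=7+7=14 → 48/62 = 0.7742
Macro-precision = mean = (0.4516 + 0.6056 + 0.7742) / 3 = 0.610

0.610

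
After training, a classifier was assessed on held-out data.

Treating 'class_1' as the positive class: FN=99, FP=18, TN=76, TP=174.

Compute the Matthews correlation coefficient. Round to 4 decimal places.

MCC = (TP·TN − FP·FN) / √((TP+FP)(TP+FN)(TN+FP)(TN+FN))
Numerator = 174·76 − 18·99 = 11442
Denominator = √(192·273·94·175) = √862243200 = 29363.9779
MCC = 11442 / 29363.9779 = 0.3897

0.3897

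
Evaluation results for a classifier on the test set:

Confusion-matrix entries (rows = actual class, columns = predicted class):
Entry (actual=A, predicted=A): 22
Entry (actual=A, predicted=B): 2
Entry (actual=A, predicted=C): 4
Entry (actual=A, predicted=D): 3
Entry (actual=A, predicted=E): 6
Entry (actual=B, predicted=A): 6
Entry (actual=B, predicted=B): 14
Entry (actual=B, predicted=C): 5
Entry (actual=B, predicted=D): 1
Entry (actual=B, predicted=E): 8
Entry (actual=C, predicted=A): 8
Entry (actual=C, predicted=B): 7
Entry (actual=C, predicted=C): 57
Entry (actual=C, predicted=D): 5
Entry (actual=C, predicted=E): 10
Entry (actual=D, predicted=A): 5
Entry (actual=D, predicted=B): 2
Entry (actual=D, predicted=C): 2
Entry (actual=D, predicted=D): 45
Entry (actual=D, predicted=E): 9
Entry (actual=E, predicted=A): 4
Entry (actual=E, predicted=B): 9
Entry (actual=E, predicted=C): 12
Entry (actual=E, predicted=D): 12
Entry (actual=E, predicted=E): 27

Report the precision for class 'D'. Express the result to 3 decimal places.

0.682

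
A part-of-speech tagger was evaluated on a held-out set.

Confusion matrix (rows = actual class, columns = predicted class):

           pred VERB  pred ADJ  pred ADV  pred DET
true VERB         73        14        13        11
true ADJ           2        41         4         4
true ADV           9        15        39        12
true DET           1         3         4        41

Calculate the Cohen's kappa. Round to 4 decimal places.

Observed agreement pₒ = trace/N = 194/286 = 0.67832
Expected agreement pₑ = Σ (rowᵢ·colᵢ)/N² = (111·85 + 51·73 + 75·60 + 49·68)/286² = 0.25661
κ = (pₒ − pₑ)/(1 − pₑ) = (0.67832 − 0.25661)/(1 − 0.25661) = 0.5673

0.5673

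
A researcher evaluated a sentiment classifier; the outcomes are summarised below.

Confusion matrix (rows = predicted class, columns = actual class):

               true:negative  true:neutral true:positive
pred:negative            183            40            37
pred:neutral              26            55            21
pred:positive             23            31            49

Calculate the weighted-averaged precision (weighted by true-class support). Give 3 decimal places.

Per-class precision (TP/(TP+FP)):
  negative: TP=183, FP=40+37=77 → 183/260 = 0.7038
  neutral: TP=55, FP=26+21=47 → 55/102 = 0.5392
  positive: TP=49, FP=23+31=54 → 49/103 = 0.4757
Weighted-precision = Σ (supportᵢ/N)·precisionᵢ with N=465: (232/465)·0.7038 + (126/465)·0.5392 + (107/465)·0.4757 = 0.607

0.607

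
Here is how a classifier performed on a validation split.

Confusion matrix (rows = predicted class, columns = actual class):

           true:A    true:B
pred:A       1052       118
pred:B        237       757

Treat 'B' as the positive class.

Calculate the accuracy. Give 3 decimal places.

0.836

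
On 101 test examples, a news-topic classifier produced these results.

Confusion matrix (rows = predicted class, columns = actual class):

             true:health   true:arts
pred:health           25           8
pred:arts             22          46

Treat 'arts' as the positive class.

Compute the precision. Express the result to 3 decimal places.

0.676

Precision = TP/(TP+FP) = 46/(46+22) = 46/68 = 0.676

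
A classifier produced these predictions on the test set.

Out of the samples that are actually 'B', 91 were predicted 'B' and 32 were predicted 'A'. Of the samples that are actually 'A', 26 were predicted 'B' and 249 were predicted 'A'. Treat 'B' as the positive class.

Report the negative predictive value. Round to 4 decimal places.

0.8861

NPV = TN/(TN+FN) = 249/(249+32) = 0.8861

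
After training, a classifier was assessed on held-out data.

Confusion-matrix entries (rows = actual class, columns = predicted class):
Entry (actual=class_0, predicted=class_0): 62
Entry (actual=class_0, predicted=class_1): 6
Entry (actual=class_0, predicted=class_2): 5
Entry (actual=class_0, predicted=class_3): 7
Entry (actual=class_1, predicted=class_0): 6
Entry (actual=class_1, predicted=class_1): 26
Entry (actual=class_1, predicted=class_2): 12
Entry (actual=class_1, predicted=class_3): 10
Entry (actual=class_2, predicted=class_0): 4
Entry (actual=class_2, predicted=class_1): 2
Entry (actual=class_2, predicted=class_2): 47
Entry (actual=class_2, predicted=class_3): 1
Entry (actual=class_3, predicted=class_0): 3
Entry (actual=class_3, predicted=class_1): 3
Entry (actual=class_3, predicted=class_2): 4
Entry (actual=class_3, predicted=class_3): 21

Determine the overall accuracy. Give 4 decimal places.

Accuracy = trace / total = (62+26+47+21=156) / 219 = 156/219 = 0.7123

0.7123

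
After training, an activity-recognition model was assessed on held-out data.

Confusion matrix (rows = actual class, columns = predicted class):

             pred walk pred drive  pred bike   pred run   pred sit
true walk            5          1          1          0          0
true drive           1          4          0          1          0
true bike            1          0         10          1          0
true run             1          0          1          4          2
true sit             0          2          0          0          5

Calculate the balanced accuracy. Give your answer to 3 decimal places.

0.686

Balanced accuracy = mean of per-class recall.
  walk: recall = 5/7 = 0.7143
  drive: recall = 4/6 = 0.6667
  bike: recall = 10/12 = 0.8333
  run: recall = 4/8 = 0.5000
  sit: recall = 5/7 = 0.7143
Mean = (0.7143 + 0.6667 + 0.8333 + 0.5000 + 0.7143) / 5 = 0.686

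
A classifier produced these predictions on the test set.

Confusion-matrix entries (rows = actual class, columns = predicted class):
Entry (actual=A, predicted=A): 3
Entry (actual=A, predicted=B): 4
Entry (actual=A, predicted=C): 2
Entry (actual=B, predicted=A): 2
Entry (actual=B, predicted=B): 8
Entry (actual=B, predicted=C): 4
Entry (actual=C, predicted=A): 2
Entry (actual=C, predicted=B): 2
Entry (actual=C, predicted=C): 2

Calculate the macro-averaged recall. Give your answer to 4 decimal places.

0.4127

Per-class recall (TP/(TP+FN)):
  A: TP=3, FN=4+2=6 → 3/9 = 0.33333
  B: TP=8, FN=2+4=6 → 8/14 = 0.57143
  C: TP=2, FN=2+2=4 → 2/6 = 0.33333
Macro-recall = mean = (0.33333 + 0.57143 + 0.33333) / 3 = 0.4127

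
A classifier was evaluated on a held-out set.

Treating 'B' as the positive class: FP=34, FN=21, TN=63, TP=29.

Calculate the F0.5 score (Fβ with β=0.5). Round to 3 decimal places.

Fβ = (1+β²)·TP / ((1+β²)·TP + β²·FN + FP), with β²=1/4
= 1.25·29 / (1.25·29 + 0.25·21 + 34) = 0.480

0.480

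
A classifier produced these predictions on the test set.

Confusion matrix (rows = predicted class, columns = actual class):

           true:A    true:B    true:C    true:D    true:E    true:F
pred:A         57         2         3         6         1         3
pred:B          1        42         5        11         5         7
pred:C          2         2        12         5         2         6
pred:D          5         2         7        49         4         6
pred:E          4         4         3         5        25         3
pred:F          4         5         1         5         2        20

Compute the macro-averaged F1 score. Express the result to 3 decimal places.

0.595

Per-class F1 score (2·TP/(2·TP+FP+FN)):
  A: TP=57, FP=2+3+6+1+3=15, FN=1+2+5+4+4=16 → 114/145 = 0.7862
  B: TP=42, FP=1+5+11+5+7=29, FN=2+2+2+4+5=15 → 84/128 = 0.6563
  C: TP=12, FP=2+2+5+2+6=17, FN=3+5+7+3+1=19 → 24/60 = 0.4000
  D: TP=49, FP=5+2+7+4+6=24, FN=6+11+5+5+5=32 → 98/154 = 0.6364
  E: TP=25, FP=4+4+3+5+3=19, FN=1+5+2+4+2=14 → 50/83 = 0.6024
  F: TP=20, FP=4+5+1+5+2=17, FN=3+7+6+6+3=25 → 40/82 = 0.4878
Macro-F1 score = mean = (0.7862 + 0.6563 + 0.4000 + 0.6364 + 0.6024 + 0.4878) / 6 = 0.595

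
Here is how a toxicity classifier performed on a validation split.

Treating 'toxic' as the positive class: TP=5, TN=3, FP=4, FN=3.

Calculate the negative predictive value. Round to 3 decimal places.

NPV = TN/(TN+FN) = 3/(3+3) = 0.500

0.500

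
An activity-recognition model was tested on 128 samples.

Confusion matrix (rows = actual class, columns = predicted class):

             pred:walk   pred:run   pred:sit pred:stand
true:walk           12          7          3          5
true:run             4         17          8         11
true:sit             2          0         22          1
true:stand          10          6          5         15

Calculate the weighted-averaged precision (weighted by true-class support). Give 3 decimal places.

0.512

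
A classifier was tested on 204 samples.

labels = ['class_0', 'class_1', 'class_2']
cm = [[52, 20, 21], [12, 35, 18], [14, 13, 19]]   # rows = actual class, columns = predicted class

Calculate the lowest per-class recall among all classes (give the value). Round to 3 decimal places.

0.413

Per-class recall (TP/(TP+FN)):
  class_0: TP=52, FN=20+21=41 → 52/93 = 0.5591
  class_1: TP=35, FN=12+18=30 → 35/65 = 0.5385
  class_2: TP=19, FN=14+13=27 → 19/46 = 0.4130
Lowest is class 'class_2' with recall = 0.413.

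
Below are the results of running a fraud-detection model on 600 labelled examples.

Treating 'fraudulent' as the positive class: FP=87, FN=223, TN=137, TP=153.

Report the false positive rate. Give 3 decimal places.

0.388

FPR = FP/(FP+TN) = 87/(87+137) = 0.388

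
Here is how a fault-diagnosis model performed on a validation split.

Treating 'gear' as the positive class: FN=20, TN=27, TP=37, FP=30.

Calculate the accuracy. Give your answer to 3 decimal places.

0.561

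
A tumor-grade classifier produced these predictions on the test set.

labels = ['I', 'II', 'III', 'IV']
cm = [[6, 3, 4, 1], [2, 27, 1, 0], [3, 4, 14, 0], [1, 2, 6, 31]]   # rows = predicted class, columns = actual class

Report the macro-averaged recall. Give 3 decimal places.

0.695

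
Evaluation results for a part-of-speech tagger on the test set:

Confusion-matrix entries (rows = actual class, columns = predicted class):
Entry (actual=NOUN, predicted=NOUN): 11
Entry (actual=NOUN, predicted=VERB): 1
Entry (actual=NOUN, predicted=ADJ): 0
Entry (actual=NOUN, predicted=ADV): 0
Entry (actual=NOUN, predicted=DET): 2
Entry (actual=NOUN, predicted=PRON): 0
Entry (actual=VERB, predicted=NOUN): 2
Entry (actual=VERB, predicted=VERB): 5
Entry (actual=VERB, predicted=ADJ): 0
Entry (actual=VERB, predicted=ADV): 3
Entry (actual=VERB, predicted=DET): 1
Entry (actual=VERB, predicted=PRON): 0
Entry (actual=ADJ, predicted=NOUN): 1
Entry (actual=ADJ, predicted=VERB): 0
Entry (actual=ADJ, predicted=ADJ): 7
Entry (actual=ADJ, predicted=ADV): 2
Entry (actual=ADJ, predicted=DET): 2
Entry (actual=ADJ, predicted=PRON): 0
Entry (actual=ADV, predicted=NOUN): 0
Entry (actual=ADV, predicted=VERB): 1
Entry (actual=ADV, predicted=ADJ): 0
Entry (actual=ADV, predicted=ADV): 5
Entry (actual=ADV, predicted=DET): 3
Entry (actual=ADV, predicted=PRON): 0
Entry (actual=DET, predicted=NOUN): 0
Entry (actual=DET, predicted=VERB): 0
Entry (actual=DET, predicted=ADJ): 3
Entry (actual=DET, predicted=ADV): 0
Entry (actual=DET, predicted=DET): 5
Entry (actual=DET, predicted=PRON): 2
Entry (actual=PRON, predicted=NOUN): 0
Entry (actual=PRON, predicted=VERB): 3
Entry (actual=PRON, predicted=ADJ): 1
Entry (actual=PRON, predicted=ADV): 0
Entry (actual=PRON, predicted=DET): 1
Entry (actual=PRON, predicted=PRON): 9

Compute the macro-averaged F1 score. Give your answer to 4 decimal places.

0.5889

Per-class F1 score (2·TP/(2·TP+FP+FN)):
  NOUN: TP=11, FP=2+1+0+0+0=3, FN=1+0+0+2+0=3 → 22/28 = 0.78571
  VERB: TP=5, FP=1+0+1+0+3=5, FN=2+0+3+1+0=6 → 10/21 = 0.47619
  ADJ: TP=7, FP=0+0+0+3+1=4, FN=1+0+2+2+0=5 → 14/23 = 0.60870
  ADV: TP=5, FP=0+3+2+0+0=5, FN=0+1+0+3+0=4 → 10/19 = 0.52632
  DET: TP=5, FP=2+1+2+3+1=9, FN=0+0+3+0+2=5 → 10/24 = 0.41667
  PRON: TP=9, FP=0+0+0+0+2=2, FN=0+3+1+0+1=5 → 18/25 = 0.72000
Macro-F1 score = mean = (0.78571 + 0.47619 + 0.60870 + 0.52632 + 0.41667 + 0.72000) / 6 = 0.5889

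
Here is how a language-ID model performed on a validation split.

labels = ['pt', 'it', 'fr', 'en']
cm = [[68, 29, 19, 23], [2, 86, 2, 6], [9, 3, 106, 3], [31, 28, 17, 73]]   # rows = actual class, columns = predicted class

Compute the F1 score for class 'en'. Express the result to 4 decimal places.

0.5748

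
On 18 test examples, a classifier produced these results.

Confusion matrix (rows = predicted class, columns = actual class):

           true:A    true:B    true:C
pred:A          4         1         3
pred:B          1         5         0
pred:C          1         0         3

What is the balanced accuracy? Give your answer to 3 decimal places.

0.667

Balanced accuracy = mean of per-class recall.
  A: recall = 4/6 = 0.6667
  B: recall = 5/6 = 0.8333
  C: recall = 3/6 = 0.5000
Mean = (0.6667 + 0.8333 + 0.5000) / 3 = 0.667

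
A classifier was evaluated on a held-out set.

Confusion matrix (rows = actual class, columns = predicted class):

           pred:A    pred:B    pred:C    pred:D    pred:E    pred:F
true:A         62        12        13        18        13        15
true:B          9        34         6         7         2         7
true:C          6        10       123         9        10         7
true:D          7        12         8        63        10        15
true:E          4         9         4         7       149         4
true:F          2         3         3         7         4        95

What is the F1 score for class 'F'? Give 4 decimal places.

0.7393

F1 score = 2·TP/(2·TP+FP+FN).
F: TP=95, FP=15+7+7+15+4=48, FN=2+3+3+7+4=19 → 190/257 = 0.73930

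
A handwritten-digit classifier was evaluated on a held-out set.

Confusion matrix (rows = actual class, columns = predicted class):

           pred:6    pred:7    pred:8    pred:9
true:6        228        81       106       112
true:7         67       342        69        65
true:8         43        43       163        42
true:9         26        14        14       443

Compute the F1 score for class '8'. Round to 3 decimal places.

Take TP from the diagonal, FP from the rest of the '8' prediction marginal, FN from the rest of the '8' actual marginal.
F1 score = 2·TP/(2·TP+FP+FN).
8: TP=163, FP=106+69+14=189, FN=43+43+42=128 → 326/643 = 0.5070

0.507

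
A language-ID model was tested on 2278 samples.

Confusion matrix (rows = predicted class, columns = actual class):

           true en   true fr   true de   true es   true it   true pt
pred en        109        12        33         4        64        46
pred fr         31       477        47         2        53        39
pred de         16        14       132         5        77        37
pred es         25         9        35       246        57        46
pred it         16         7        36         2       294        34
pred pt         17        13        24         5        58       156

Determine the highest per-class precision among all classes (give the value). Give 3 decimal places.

Per-class precision (TP/(TP+FP)):
  en: TP=109, FP=12+33+4+64+46=159 → 109/268 = 0.4067
  fr: TP=477, FP=31+47+2+53+39=172 → 477/649 = 0.7350
  de: TP=132, FP=16+14+5+77+37=149 → 132/281 = 0.4698
  es: TP=246, FP=25+9+35+57+46=172 → 246/418 = 0.5885
  it: TP=294, FP=16+7+36+2+34=95 → 294/389 = 0.7558
  pt: TP=156, FP=17+13+24+5+58=117 → 156/273 = 0.5714
Highest is class 'it' with precision = 0.756.

0.756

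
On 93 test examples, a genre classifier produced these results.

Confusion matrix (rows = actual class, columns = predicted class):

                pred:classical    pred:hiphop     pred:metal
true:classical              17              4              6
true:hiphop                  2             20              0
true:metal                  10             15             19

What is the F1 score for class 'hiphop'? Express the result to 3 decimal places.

0.656

Treat 'hiphop' as positive and all other classes as negative.
F1 score = 2·TP/(2·TP+FP+FN).
hiphop: TP=20, FP=4+15=19, FN=2+0=2 → 40/61 = 0.6557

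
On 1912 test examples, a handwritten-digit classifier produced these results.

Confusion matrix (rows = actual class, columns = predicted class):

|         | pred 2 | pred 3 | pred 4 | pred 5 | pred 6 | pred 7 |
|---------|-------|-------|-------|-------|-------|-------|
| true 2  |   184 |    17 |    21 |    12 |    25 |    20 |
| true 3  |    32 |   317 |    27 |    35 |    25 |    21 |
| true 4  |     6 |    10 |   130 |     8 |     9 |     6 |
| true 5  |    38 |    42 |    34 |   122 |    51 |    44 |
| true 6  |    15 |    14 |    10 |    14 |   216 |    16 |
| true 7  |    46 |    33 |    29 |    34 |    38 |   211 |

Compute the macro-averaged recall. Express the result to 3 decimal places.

Per-class recall (TP/(TP+FN)):
  2: TP=184, FN=17+21+12+25+20=95 → 184/279 = 0.6595
  3: TP=317, FN=32+27+35+25+21=140 → 317/457 = 0.6937
  4: TP=130, FN=6+10+8+9+6=39 → 130/169 = 0.7692
  5: TP=122, FN=38+42+34+51+44=209 → 122/331 = 0.3686
  6: TP=216, FN=15+14+10+14+16=69 → 216/285 = 0.7579
  7: TP=211, FN=46+33+29+34+38=180 → 211/391 = 0.5396
Macro-recall = mean = (0.6595 + 0.6937 + 0.7692 + 0.3686 + 0.7579 + 0.5396) / 6 = 0.631

0.631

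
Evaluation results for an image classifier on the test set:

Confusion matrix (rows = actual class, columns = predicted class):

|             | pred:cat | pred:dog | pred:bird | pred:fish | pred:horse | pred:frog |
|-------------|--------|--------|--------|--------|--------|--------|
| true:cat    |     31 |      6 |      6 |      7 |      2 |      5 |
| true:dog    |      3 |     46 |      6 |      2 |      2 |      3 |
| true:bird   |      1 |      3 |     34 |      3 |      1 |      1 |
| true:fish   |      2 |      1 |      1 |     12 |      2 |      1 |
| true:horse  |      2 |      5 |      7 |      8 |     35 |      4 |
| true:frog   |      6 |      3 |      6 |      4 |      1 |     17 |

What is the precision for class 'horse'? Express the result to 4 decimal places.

Take TP from the diagonal, FP from the rest of the 'horse' prediction marginal, FN from the rest of the 'horse' actual marginal.
precision = TP/(TP+FP).
horse: TP=35, FP=2+2+1+2+1=8 → 35/43 = 0.81395

0.8140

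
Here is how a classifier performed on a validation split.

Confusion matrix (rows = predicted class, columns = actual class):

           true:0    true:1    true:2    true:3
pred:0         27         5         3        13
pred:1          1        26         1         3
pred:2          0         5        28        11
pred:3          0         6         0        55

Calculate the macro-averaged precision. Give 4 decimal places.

Per-class precision (TP/(TP+FP)):
  0: TP=27, FP=5+3+13=21 → 27/48 = 0.56250
  1: TP=26, FP=1+1+3=5 → 26/31 = 0.83871
  2: TP=28, FP=0+5+11=16 → 28/44 = 0.63636
  3: TP=55, FP=0+6+0=6 → 55/61 = 0.90164
Macro-precision = mean = (0.56250 + 0.83871 + 0.63636 + 0.90164) / 4 = 0.7348

0.7348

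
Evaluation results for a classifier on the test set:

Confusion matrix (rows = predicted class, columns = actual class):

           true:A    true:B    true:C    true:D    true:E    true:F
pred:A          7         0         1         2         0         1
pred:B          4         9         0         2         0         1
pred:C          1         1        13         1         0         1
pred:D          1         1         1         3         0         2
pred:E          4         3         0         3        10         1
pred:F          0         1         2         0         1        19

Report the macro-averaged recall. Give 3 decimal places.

0.620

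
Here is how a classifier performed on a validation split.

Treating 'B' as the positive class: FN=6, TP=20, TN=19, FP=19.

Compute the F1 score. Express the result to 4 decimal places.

0.6154

Precision = TP/(TP+FP) = 20/39 = 0.5128
Recall = TP/(TP+FN) = 20/26 = 0.7692
F1 = 2·TP/(2·TP+FP+FN) = 40/65 = 0.6154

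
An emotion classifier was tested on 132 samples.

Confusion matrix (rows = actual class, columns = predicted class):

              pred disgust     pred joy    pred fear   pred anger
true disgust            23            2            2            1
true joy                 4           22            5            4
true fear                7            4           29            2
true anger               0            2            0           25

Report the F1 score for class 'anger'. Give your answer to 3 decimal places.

Treat 'anger' as positive and all other classes as negative.
F1 score = 2·TP/(2·TP+FP+FN).
anger: TP=25, FP=1+4+2=7, FN=0+2+0=2 → 50/59 = 0.8475

0.847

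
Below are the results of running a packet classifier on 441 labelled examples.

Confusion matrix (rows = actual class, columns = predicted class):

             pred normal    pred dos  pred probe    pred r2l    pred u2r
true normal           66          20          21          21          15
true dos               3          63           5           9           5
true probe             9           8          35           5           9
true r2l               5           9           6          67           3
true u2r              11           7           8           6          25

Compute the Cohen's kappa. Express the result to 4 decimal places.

0.4703

Observed agreement pₒ = trace/N = 256/441 = 0.58050
Expected agreement pₑ = Σ (rowᵢ·colᵢ)/N² = (143·94 + 85·107 + 66·75 + 90·108 + 57·57)/441² = 0.20802
κ = (pₒ − pₑ)/(1 − pₑ) = (0.58050 − 0.20802)/(1 − 0.20802) = 0.4703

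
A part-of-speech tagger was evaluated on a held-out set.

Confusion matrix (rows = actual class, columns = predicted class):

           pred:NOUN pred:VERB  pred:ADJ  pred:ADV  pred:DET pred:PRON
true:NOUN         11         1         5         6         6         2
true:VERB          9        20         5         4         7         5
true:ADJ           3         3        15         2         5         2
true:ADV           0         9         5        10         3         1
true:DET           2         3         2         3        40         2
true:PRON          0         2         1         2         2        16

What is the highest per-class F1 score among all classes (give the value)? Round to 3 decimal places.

0.696

Per-class F1 score (2·TP/(2·TP+FP+FN)):
  NOUN: TP=11, FP=9+3+0+2+0=14, FN=1+5+6+6+2=20 → 22/56 = 0.3929
  VERB: TP=20, FP=1+3+9+3+2=18, FN=9+5+4+7+5=30 → 40/88 = 0.4545
  ADJ: TP=15, FP=5+5+5+2+1=18, FN=3+3+2+5+2=15 → 30/63 = 0.4762
  ADV: TP=10, FP=6+4+2+3+2=17, FN=0+9+5+3+1=18 → 20/55 = 0.3636
  DET: TP=40, FP=6+7+5+3+2=23, FN=2+3+2+3+2=12 → 80/115 = 0.6957
  PRON: TP=16, FP=2+5+2+1+2=12, FN=0+2+1+2+2=7 → 32/51 = 0.6275
Highest is class 'DET' with F1 score = 0.696.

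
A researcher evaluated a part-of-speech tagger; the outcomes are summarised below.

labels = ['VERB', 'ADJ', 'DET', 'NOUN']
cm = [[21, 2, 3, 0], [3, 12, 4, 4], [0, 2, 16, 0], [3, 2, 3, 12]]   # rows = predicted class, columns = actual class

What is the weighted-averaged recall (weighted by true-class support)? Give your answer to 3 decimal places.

Per-class recall (TP/(TP+FN)):
  VERB: TP=21, FN=3+0+3=6 → 21/27 = 0.7778
  ADJ: TP=12, FN=2+2+2=6 → 12/18 = 0.6667
  DET: TP=16, FN=3+4+3=10 → 16/26 = 0.6154
  NOUN: TP=12, FN=0+4+0=4 → 12/16 = 0.7500
Weighted-recall = Σ (supportᵢ/N)·recallᵢ with N=87: (27/87)·0.7778 + (18/87)·0.6667 + (26/87)·0.6154 + (16/87)·0.7500 = 0.701

0.701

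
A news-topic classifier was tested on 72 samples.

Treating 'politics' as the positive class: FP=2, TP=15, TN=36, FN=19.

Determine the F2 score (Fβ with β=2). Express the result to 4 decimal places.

Fβ = (1+β²)·TP / ((1+β²)·TP + β²·FN + FP), with β²=4
= 5·15 / (5·15 + 4·19 + 2) = 0.4902

0.4902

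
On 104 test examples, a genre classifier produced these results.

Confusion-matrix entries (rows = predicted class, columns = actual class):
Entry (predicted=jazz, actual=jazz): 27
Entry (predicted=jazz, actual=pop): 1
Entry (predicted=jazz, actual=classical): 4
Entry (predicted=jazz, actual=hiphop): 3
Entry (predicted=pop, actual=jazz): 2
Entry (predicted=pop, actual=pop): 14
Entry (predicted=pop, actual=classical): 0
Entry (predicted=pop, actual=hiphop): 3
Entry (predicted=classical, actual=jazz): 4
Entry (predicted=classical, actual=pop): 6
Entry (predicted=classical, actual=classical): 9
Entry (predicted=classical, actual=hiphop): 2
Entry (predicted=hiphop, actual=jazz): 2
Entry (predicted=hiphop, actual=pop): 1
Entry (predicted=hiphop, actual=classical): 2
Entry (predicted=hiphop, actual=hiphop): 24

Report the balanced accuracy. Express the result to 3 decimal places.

Balanced accuracy = mean of per-class recall.
  jazz: recall = 27/35 = 0.7714
  pop: recall = 14/22 = 0.6364
  classical: recall = 9/15 = 0.6000
  hiphop: recall = 24/32 = 0.7500
Mean = (0.7714 + 0.6364 + 0.6000 + 0.7500) / 4 = 0.689

0.689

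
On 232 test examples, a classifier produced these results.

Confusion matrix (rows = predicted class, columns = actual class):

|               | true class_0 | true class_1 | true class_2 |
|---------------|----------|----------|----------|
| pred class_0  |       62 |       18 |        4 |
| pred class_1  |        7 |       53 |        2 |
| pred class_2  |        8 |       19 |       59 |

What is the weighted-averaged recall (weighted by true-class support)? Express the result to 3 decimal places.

Per-class recall (TP/(TP+FN)):
  class_0: TP=62, FN=7+8=15 → 62/77 = 0.8052
  class_1: TP=53, FN=18+19=37 → 53/90 = 0.5889
  class_2: TP=59, FN=4+2=6 → 59/65 = 0.9077
Weighted-recall = Σ (supportᵢ/N)·recallᵢ with N=232: (77/232)·0.8052 + (90/232)·0.5889 + (65/232)·0.9077 = 0.750

0.750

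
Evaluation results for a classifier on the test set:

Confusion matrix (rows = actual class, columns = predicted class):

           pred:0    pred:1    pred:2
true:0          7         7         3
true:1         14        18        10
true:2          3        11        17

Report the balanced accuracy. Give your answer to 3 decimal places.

Balanced accuracy = mean of per-class recall.
  0: recall = 7/17 = 0.4118
  1: recall = 18/42 = 0.4286
  2: recall = 17/31 = 0.5484
Mean = (0.4118 + 0.4286 + 0.5484) / 3 = 0.463

0.463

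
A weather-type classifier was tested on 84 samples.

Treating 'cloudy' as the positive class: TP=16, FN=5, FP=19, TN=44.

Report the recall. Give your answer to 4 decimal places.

0.7619

Recall = TP/(TP+FN) = 16/(16+5) = 16/21 = 0.7619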